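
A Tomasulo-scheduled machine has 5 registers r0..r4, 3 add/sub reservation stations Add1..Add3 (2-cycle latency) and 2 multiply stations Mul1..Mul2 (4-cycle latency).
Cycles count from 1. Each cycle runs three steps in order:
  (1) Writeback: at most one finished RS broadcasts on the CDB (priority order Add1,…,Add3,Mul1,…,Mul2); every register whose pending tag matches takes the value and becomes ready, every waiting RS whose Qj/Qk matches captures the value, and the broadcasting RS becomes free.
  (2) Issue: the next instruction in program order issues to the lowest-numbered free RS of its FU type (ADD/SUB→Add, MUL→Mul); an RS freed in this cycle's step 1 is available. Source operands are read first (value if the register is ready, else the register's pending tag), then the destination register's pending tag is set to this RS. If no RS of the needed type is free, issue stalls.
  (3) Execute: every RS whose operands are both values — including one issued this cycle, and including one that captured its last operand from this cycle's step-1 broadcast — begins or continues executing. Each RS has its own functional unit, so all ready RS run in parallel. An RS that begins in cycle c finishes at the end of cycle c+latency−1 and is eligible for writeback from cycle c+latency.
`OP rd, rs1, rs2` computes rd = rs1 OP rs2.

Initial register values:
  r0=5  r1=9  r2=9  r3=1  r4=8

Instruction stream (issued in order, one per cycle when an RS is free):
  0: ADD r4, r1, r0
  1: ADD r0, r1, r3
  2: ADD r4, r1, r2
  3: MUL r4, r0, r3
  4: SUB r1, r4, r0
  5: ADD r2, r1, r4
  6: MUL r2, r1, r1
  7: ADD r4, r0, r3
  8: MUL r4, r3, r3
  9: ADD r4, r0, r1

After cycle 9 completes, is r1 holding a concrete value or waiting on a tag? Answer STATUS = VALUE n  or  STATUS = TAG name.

STATUS = TAG Add1

  c1: issue ADD r4<-Add1  regs: r0:5,r1:9,r2:9,r3:1,r4:Add1
  c2: issue ADD r0<-Add2  regs: r0:Add2,r1:9,r2:9,r3:1,r4:Add1
  c3: CDB Add1=14; issue ADD r4<-Add1  regs: r0:Add2,r1:9,r2:9,r3:1,r4:Add1
  c4: CDB Add2=10; issue MUL r4<-Mul1  regs: r0:10,r1:9,r2:9,r3:1,r4:Mul1
  c5: CDB Add1=18; issue SUB r1<-Add1  regs: r0:10,r1:Add1,r2:9,r3:1,r4:Mul1
  c6: issue ADD r2<-Add2  regs: r0:10,r1:Add1,r2:Add2,r3:1,r4:Mul1
  c7: issue MUL r2<-Mul2  regs: r0:10,r1:Add1,r2:Mul2,r3:1,r4:Mul1
  c8: CDB Mul1=10; issue ADD r4<-Add3  regs: r0:10,r1:Add1,r2:Mul2,r3:1,r4:Add3
  c9: issue MUL r4<-Mul1  regs: r0:10,r1:Add1,r2:Mul2,r3:1,r4:Mul1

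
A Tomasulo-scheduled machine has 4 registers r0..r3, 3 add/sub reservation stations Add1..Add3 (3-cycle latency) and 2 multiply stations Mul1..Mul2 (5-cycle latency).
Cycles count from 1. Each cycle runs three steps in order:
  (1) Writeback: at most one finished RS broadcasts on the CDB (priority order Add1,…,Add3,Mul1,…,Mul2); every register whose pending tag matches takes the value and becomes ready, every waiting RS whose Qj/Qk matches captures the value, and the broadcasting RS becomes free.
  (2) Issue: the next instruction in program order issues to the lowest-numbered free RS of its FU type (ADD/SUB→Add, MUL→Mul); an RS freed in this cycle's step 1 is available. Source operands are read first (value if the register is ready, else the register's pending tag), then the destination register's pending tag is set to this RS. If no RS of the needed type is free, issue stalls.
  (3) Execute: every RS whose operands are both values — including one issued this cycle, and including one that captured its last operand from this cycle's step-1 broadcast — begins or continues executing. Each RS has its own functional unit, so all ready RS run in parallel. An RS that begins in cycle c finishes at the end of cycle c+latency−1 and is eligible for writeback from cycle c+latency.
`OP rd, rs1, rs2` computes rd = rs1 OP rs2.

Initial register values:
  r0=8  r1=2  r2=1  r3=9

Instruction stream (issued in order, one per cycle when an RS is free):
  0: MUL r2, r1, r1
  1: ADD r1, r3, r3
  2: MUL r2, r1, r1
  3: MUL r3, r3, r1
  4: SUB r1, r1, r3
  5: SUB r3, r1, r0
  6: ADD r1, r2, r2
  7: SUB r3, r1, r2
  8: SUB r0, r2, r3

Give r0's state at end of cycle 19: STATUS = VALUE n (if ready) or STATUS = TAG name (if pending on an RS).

STATUS = VALUE 0

c1: issue MUL r2<-Mul1 | r0:8,r1:2,r2:Mul1,r3:9
c2: issue ADD r1<-Add1 | r0:8,r1:Add1,r2:Mul1,r3:9
c3: issue MUL r2<-Mul2 | r0:8,r1:Add1,r2:Mul2,r3:9
c4: stall | r0:8,r1:Add1,r2:Mul2,r3:9
c5: CDB Add1=18; stall | r0:8,r1:18,r2:Mul2,r3:9
c6: CDB Mul1=4; issue MUL r3<-Mul1 | r0:8,r1:18,r2:Mul2,r3:Mul1
c7: issue SUB r1<-Add1 | r0:8,r1:Add1,r2:Mul2,r3:Mul1
c8: issue SUB r3<-Add2 | r0:8,r1:Add1,r2:Mul2,r3:Add2
c9: issue ADD r1<-Add3 | r0:8,r1:Add3,r2:Mul2,r3:Add2
c10: CDB Mul2=324; stall | r0:8,r1:Add3,r2:324,r3:Add2
c11: CDB Mul1=162; stall | r0:8,r1:Add3,r2:324,r3:Add2
c12: stall | r0:8,r1:Add3,r2:324,r3:Add2
c13: CDB Add3=648; issue SUB r3<-Add3 | r0:8,r1:648,r2:324,r3:Add3
c14: CDB Add1=-144; issue SUB r0<-Add1 | r0:Add1,r1:648,r2:324,r3:Add3
c15: - | r0:Add1,r1:648,r2:324,r3:Add3
c16: CDB Add3=324 | r0:Add1,r1:648,r2:324,r3:324
c17: CDB Add2=-152 | r0:Add1,r1:648,r2:324,r3:324
c18: - | r0:Add1,r1:648,r2:324,r3:324
c19: CDB Add1=0 | r0:0,r1:648,r2:324,r3:324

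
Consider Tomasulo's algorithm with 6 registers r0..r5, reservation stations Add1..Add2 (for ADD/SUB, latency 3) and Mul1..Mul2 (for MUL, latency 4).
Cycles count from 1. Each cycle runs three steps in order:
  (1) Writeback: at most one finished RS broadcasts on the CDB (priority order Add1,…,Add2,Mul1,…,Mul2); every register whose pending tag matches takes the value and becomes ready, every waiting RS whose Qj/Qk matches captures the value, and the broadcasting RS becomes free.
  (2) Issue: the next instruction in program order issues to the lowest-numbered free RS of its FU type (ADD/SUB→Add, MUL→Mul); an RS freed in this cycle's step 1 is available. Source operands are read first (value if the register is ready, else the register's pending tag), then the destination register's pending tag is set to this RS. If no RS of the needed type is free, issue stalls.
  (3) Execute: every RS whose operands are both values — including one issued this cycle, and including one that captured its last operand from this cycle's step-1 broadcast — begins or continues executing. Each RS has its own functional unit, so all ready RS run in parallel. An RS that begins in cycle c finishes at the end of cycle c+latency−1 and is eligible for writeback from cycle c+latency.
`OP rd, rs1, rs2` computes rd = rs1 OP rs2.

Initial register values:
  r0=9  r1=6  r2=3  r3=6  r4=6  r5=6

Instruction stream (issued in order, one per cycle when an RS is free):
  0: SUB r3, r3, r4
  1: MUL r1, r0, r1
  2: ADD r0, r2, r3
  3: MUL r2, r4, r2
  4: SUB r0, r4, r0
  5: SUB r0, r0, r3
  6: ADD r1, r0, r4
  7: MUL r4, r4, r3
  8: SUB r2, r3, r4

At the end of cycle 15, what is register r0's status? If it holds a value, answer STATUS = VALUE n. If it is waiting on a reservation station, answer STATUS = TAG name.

  c1: issue SUB r3<-Add1  regs: r0:9,r1:6,r2:3,r3:Add1,r4:6,r5:6
  c2: issue MUL r1<-Mul1  regs: r0:9,r1:Mul1,r2:3,r3:Add1,r4:6,r5:6
  c3: issue ADD r0<-Add2  regs: r0:Add2,r1:Mul1,r2:3,r3:Add1,r4:6,r5:6
  c4: CDB Add1=0; issue MUL r2<-Mul2  regs: r0:Add2,r1:Mul1,r2:Mul2,r3:0,r4:6,r5:6
  c5: issue SUB r0<-Add1  regs: r0:Add1,r1:Mul1,r2:Mul2,r3:0,r4:6,r5:6
  c6: CDB Mul1=54; stall  regs: r0:Add1,r1:54,r2:Mul2,r3:0,r4:6,r5:6
  c7: CDB Add2=3; issue SUB r0<-Add2  regs: r0:Add2,r1:54,r2:Mul2,r3:0,r4:6,r5:6
  c8: CDB Mul2=18; stall  regs: r0:Add2,r1:54,r2:18,r3:0,r4:6,r5:6
  c9: stall  regs: r0:Add2,r1:54,r2:18,r3:0,r4:6,r5:6
  c10: CDB Add1=3; issue ADD r1<-Add1  regs: r0:Add2,r1:Add1,r2:18,r3:0,r4:6,r5:6
  c11: issue MUL r4<-Mul1  regs: r0:Add2,r1:Add1,r2:18,r3:0,r4:Mul1,r5:6
  c12: stall  regs: r0:Add2,r1:Add1,r2:18,r3:0,r4:Mul1,r5:6
  c13: CDB Add2=3; issue SUB r2<-Add2  regs: r0:3,r1:Add1,r2:Add2,r3:0,r4:Mul1,r5:6
  c14: -  regs: r0:3,r1:Add1,r2:Add2,r3:0,r4:Mul1,r5:6
  c15: CDB Mul1=0  regs: r0:3,r1:Add1,r2:Add2,r3:0,r4:0,r5:6

STATUS = VALUE 3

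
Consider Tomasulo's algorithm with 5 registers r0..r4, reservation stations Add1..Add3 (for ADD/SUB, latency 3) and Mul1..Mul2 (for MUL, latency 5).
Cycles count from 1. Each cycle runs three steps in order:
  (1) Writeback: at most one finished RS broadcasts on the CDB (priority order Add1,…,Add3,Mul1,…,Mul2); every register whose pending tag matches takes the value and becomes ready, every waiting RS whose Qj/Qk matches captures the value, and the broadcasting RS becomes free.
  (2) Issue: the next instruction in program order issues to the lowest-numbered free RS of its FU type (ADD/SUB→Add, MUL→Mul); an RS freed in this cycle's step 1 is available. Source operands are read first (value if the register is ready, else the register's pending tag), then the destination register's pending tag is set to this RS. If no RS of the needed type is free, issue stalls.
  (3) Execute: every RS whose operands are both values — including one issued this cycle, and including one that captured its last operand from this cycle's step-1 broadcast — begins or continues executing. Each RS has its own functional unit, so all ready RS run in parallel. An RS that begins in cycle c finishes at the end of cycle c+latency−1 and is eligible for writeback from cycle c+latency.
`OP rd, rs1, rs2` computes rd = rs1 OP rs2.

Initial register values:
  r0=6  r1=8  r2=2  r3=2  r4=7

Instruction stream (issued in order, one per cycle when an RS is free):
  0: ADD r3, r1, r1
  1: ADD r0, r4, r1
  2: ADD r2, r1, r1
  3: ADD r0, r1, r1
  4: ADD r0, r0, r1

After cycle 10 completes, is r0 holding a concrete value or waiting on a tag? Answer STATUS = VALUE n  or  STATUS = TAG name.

STATUS = VALUE 24

c1: issue ADD r3<-Add1 | r0:6,r1:8,r2:2,r3:Add1,r4:7
c2: issue ADD r0<-Add2 | r0:Add2,r1:8,r2:2,r3:Add1,r4:7
c3: issue ADD r2<-Add3 | r0:Add2,r1:8,r2:Add3,r3:Add1,r4:7
c4: CDB Add1=16; issue ADD r0<-Add1 | r0:Add1,r1:8,r2:Add3,r3:16,r4:7
c5: CDB Add2=15; issue ADD r0<-Add2 | r0:Add2,r1:8,r2:Add3,r3:16,r4:7
c6: CDB Add3=16 | r0:Add2,r1:8,r2:16,r3:16,r4:7
c7: CDB Add1=16 | r0:Add2,r1:8,r2:16,r3:16,r4:7
c8: - | r0:Add2,r1:8,r2:16,r3:16,r4:7
c9: - | r0:Add2,r1:8,r2:16,r3:16,r4:7
c10: CDB Add2=24 | r0:24,r1:8,r2:16,r3:16,r4:7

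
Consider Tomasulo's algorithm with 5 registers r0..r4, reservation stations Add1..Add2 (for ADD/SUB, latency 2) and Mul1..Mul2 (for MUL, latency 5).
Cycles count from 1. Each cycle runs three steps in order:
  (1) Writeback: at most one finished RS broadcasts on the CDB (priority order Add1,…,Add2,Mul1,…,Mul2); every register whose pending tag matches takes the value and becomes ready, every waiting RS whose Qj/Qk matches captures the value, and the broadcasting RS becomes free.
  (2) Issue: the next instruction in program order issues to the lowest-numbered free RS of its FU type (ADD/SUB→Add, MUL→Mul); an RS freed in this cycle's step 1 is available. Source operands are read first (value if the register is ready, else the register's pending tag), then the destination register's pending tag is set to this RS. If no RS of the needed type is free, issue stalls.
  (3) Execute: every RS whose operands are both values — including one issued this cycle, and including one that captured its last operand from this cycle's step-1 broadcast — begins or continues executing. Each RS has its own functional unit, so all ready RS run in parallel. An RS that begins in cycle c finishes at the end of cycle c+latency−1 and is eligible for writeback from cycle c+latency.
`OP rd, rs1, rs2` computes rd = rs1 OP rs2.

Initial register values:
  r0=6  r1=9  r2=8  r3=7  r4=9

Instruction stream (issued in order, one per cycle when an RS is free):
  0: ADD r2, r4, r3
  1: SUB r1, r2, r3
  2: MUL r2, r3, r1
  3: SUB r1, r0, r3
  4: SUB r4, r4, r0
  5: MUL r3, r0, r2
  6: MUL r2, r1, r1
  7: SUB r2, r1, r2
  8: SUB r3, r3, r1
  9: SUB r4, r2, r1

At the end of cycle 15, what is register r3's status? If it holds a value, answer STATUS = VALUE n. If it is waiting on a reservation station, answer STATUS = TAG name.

  c1: issue ADD r2<-Add1  regs: r0:6,r1:9,r2:Add1,r3:7,r4:9
  c2: issue SUB r1<-Add2  regs: r0:6,r1:Add2,r2:Add1,r3:7,r4:9
  c3: CDB Add1=16; issue MUL r2<-Mul1  regs: r0:6,r1:Add2,r2:Mul1,r3:7,r4:9
  c4: issue SUB r1<-Add1  regs: r0:6,r1:Add1,r2:Mul1,r3:7,r4:9
  c5: CDB Add2=9; issue SUB r4<-Add2  regs: r0:6,r1:Add1,r2:Mul1,r3:7,r4:Add2
  c6: CDB Add1=-1; issue MUL r3<-Mul2  regs: r0:6,r1:-1,r2:Mul1,r3:Mul2,r4:Add2
  c7: CDB Add2=3; stall  regs: r0:6,r1:-1,r2:Mul1,r3:Mul2,r4:3
  c8: stall  regs: r0:6,r1:-1,r2:Mul1,r3:Mul2,r4:3
  c9: stall  regs: r0:6,r1:-1,r2:Mul1,r3:Mul2,r4:3
  c10: CDB Mul1=63; issue MUL r2<-Mul1  regs: r0:6,r1:-1,r2:Mul1,r3:Mul2,r4:3
  c11: issue SUB r2<-Add1  regs: r0:6,r1:-1,r2:Add1,r3:Mul2,r4:3
  c12: issue SUB r3<-Add2  regs: r0:6,r1:-1,r2:Add1,r3:Add2,r4:3
  c13: stall  regs: r0:6,r1:-1,r2:Add1,r3:Add2,r4:3
  c14: stall  regs: r0:6,r1:-1,r2:Add1,r3:Add2,r4:3
  c15: CDB Mul1=1; stall  regs: r0:6,r1:-1,r2:Add1,r3:Add2,r4:3

STATUS = TAG Add2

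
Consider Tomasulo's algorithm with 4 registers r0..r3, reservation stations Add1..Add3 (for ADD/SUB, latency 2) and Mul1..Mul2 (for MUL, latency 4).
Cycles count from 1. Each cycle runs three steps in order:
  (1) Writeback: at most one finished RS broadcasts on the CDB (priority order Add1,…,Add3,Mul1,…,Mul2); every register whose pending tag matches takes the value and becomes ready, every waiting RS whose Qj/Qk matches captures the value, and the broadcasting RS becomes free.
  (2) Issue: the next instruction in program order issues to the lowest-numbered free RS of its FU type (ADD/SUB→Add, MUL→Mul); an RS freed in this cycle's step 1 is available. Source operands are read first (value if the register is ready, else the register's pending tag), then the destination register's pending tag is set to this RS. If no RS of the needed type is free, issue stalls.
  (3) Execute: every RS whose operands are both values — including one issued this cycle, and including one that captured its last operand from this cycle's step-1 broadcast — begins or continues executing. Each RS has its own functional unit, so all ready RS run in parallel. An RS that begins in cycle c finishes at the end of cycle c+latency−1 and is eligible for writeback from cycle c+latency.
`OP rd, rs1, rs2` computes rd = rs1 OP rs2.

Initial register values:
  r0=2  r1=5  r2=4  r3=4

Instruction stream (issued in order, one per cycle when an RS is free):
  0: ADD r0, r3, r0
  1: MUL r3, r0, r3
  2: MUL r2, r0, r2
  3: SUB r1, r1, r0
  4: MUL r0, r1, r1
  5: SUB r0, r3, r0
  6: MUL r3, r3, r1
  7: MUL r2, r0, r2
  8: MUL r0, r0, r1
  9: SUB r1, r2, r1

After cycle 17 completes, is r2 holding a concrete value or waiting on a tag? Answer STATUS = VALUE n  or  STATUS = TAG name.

STATUS = VALUE 552

cycle 1: issue ADD r0<-Add1 // r0:Add1,r1:5,r2:4,r3:4
cycle 2: issue MUL r3<-Mul1 // r0:Add1,r1:5,r2:4,r3:Mul1
cycle 3: CDB Add1=6; issue MUL r2<-Mul2 // r0:6,r1:5,r2:Mul2,r3:Mul1
cycle 4: issue SUB r1<-Add1 // r0:6,r1:Add1,r2:Mul2,r3:Mul1
cycle 5: stall // r0:6,r1:Add1,r2:Mul2,r3:Mul1
cycle 6: CDB Add1=-1; stall // r0:6,r1:-1,r2:Mul2,r3:Mul1
cycle 7: CDB Mul1=24; issue MUL r0<-Mul1 // r0:Mul1,r1:-1,r2:Mul2,r3:24
cycle 8: CDB Mul2=24; issue SUB r0<-Add1 // r0:Add1,r1:-1,r2:24,r3:24
cycle 9: issue MUL r3<-Mul2 // r0:Add1,r1:-1,r2:24,r3:Mul2
cycle 10: stall // r0:Add1,r1:-1,r2:24,r3:Mul2
cycle 11: CDB Mul1=1; issue MUL r2<-Mul1 // r0:Add1,r1:-1,r2:Mul1,r3:Mul2
cycle 12: stall // r0:Add1,r1:-1,r2:Mul1,r3:Mul2
cycle 13: CDB Add1=23; stall // r0:23,r1:-1,r2:Mul1,r3:Mul2
cycle 14: CDB Mul2=-24; issue MUL r0<-Mul2 // r0:Mul2,r1:-1,r2:Mul1,r3:-24
cycle 15: issue SUB r1<-Add1 // r0:Mul2,r1:Add1,r2:Mul1,r3:-24
cycle 16: - // r0:Mul2,r1:Add1,r2:Mul1,r3:-24
cycle 17: CDB Mul1=552 // r0:Mul2,r1:Add1,r2:552,r3:-24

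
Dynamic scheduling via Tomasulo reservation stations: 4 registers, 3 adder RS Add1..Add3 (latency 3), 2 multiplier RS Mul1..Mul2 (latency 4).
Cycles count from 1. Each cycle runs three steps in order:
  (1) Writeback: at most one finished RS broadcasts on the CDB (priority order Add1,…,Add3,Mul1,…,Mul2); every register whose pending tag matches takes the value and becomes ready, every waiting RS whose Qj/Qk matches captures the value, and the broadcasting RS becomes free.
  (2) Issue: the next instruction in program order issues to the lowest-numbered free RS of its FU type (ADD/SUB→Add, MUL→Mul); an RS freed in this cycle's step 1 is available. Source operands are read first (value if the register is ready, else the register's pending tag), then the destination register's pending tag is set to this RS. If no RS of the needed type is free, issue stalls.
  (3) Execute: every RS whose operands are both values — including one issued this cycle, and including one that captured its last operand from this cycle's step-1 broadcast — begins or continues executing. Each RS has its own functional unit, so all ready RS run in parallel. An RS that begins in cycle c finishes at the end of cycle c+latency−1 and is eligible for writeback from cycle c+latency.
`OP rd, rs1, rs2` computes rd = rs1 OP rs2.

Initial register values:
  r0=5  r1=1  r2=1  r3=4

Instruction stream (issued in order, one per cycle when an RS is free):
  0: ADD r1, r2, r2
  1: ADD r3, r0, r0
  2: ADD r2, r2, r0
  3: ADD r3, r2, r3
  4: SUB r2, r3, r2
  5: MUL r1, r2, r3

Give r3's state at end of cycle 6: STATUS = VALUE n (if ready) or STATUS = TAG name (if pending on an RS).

STATUS = TAG Add1

c1: issue ADD r1<-Add1 | r0:5,r1:Add1,r2:1,r3:4
c2: issue ADD r3<-Add2 | r0:5,r1:Add1,r2:1,r3:Add2
c3: issue ADD r2<-Add3 | r0:5,r1:Add1,r2:Add3,r3:Add2
c4: CDB Add1=2; issue ADD r3<-Add1 | r0:5,r1:2,r2:Add3,r3:Add1
c5: CDB Add2=10; issue SUB r2<-Add2 | r0:5,r1:2,r2:Add2,r3:Add1
c6: CDB Add3=6; issue MUL r1<-Mul1 | r0:5,r1:Mul1,r2:Add2,r3:Add1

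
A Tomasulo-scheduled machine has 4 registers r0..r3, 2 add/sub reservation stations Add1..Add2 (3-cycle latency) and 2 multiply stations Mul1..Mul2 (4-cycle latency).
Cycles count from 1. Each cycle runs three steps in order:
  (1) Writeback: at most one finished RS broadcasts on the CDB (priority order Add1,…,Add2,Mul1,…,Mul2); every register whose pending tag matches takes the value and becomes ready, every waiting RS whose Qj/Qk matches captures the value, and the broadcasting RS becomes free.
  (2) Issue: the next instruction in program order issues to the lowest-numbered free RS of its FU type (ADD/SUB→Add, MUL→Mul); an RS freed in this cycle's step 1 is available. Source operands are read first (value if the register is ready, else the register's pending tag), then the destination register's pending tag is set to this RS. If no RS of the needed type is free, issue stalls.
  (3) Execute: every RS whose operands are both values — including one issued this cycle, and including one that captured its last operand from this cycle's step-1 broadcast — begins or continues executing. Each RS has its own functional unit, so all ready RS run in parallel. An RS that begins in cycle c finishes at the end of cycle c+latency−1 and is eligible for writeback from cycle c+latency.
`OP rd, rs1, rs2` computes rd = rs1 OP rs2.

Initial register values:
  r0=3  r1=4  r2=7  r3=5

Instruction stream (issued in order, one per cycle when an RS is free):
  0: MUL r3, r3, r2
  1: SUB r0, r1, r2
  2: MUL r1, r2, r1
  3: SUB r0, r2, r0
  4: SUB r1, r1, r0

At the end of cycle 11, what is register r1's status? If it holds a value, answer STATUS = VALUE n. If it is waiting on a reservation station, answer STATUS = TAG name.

STATUS = VALUE 18

c1: issue MUL r3<-Mul1 | r0:3,r1:4,r2:7,r3:Mul1
c2: issue SUB r0<-Add1 | r0:Add1,r1:4,r2:7,r3:Mul1
c3: issue MUL r1<-Mul2 | r0:Add1,r1:Mul2,r2:7,r3:Mul1
c4: issue SUB r0<-Add2 | r0:Add2,r1:Mul2,r2:7,r3:Mul1
c5: CDB Add1=-3; issue SUB r1<-Add1 | r0:Add2,r1:Add1,r2:7,r3:Mul1
c6: CDB Mul1=35 | r0:Add2,r1:Add1,r2:7,r3:35
c7: CDB Mul2=28 | r0:Add2,r1:Add1,r2:7,r3:35
c8: CDB Add2=10 | r0:10,r1:Add1,r2:7,r3:35
c9: - | r0:10,r1:Add1,r2:7,r3:35
c10: - | r0:10,r1:Add1,r2:7,r3:35
c11: CDB Add1=18 | r0:10,r1:18,r2:7,r3:35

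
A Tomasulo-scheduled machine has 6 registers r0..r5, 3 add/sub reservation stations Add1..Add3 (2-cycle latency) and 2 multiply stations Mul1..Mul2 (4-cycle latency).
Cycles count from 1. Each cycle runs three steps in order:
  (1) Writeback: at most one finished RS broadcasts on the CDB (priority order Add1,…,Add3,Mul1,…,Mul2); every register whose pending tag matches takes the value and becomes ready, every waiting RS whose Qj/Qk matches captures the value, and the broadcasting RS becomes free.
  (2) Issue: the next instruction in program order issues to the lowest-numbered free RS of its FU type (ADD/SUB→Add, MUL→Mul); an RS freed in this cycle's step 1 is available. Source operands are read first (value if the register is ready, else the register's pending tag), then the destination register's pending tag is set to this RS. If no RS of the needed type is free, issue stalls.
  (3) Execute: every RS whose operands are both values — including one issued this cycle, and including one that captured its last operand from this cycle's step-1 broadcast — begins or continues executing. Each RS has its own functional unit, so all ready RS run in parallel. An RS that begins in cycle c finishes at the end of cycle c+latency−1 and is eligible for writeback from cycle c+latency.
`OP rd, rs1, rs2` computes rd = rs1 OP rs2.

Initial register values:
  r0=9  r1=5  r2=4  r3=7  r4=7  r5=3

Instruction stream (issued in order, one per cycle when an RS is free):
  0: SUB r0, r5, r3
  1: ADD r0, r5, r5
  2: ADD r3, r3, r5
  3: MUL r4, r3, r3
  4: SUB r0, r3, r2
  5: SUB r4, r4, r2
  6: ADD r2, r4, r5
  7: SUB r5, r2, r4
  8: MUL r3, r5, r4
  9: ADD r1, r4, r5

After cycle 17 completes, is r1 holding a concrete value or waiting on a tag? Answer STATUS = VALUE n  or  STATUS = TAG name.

STATUS = VALUE 99

  c1: issue SUB r0<-Add1  regs: r0:Add1,r1:5,r2:4,r3:7,r4:7,r5:3
  c2: issue ADD r0<-Add2  regs: r0:Add2,r1:5,r2:4,r3:7,r4:7,r5:3
  c3: CDB Add1=-4; issue ADD r3<-Add1  regs: r0:Add2,r1:5,r2:4,r3:Add1,r4:7,r5:3
  c4: CDB Add2=6; issue MUL r4<-Mul1  regs: r0:6,r1:5,r2:4,r3:Add1,r4:Mul1,r5:3
  c5: CDB Add1=10; issue SUB r0<-Add1  regs: r0:Add1,r1:5,r2:4,r3:10,r4:Mul1,r5:3
  c6: issue SUB r4<-Add2  regs: r0:Add1,r1:5,r2:4,r3:10,r4:Add2,r5:3
  c7: CDB Add1=6; issue ADD r2<-Add1  regs: r0:6,r1:5,r2:Add1,r3:10,r4:Add2,r5:3
  c8: issue SUB r5<-Add3  regs: r0:6,r1:5,r2:Add1,r3:10,r4:Add2,r5:Add3
  c9: CDB Mul1=100; issue MUL r3<-Mul1  regs: r0:6,r1:5,r2:Add1,r3:Mul1,r4:Add2,r5:Add3
  c10: stall  regs: r0:6,r1:5,r2:Add1,r3:Mul1,r4:Add2,r5:Add3
  c11: CDB Add2=96; issue ADD r1<-Add2  regs: r0:6,r1:Add2,r2:Add1,r3:Mul1,r4:96,r5:Add3
  c12: -  regs: r0:6,r1:Add2,r2:Add1,r3:Mul1,r4:96,r5:Add3
  c13: CDB Add1=99  regs: r0:6,r1:Add2,r2:99,r3:Mul1,r4:96,r5:Add3
  c14: -  regs: r0:6,r1:Add2,r2:99,r3:Mul1,r4:96,r5:Add3
  c15: CDB Add3=3  regs: r0:6,r1:Add2,r2:99,r3:Mul1,r4:96,r5:3
  c16: -  regs: r0:6,r1:Add2,r2:99,r3:Mul1,r4:96,r5:3
  c17: CDB Add2=99  regs: r0:6,r1:99,r2:99,r3:Mul1,r4:96,r5:3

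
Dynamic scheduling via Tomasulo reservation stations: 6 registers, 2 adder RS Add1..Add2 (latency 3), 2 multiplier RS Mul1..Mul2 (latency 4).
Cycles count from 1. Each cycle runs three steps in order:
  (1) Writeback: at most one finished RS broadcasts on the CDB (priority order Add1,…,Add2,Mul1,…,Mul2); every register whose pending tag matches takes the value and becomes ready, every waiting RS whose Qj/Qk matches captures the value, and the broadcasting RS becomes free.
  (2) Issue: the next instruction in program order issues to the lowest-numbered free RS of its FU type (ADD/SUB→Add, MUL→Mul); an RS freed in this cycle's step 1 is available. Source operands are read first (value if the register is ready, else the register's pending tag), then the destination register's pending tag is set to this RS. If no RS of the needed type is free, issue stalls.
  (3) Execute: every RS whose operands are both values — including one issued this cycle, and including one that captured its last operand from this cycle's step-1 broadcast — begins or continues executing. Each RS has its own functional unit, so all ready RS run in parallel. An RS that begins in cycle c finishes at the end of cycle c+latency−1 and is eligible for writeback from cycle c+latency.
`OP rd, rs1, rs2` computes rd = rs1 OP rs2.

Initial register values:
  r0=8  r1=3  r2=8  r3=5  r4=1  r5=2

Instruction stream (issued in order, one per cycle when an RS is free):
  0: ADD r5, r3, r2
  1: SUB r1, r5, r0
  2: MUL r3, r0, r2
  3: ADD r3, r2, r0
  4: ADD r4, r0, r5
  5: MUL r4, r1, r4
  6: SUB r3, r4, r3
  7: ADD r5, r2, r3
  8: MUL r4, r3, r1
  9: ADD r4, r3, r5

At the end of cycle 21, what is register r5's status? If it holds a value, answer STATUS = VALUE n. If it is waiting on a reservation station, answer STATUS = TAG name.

STATUS = VALUE 97

c1: issue ADD r5<-Add1 | r0:8,r1:3,r2:8,r3:5,r4:1,r5:Add1
c2: issue SUB r1<-Add2 | r0:8,r1:Add2,r2:8,r3:5,r4:1,r5:Add1
c3: issue MUL r3<-Mul1 | r0:8,r1:Add2,r2:8,r3:Mul1,r4:1,r5:Add1
c4: CDB Add1=13; issue ADD r3<-Add1 | r0:8,r1:Add2,r2:8,r3:Add1,r4:1,r5:13
c5: stall | r0:8,r1:Add2,r2:8,r3:Add1,r4:1,r5:13
c6: stall | r0:8,r1:Add2,r2:8,r3:Add1,r4:1,r5:13
c7: CDB Add1=16; issue ADD r4<-Add1 | r0:8,r1:Add2,r2:8,r3:16,r4:Add1,r5:13
c8: CDB Add2=5; issue MUL r4<-Mul2 | r0:8,r1:5,r2:8,r3:16,r4:Mul2,r5:13
c9: CDB Mul1=64; issue SUB r3<-Add2 | r0:8,r1:5,r2:8,r3:Add2,r4:Mul2,r5:13
c10: CDB Add1=21; issue ADD r5<-Add1 | r0:8,r1:5,r2:8,r3:Add2,r4:Mul2,r5:Add1
c11: issue MUL r4<-Mul1 | r0:8,r1:5,r2:8,r3:Add2,r4:Mul1,r5:Add1
c12: stall | r0:8,r1:5,r2:8,r3:Add2,r4:Mul1,r5:Add1
c13: stall | r0:8,r1:5,r2:8,r3:Add2,r4:Mul1,r5:Add1
c14: CDB Mul2=105; stall | r0:8,r1:5,r2:8,r3:Add2,r4:Mul1,r5:Add1
c15: stall | r0:8,r1:5,r2:8,r3:Add2,r4:Mul1,r5:Add1
c16: stall | r0:8,r1:5,r2:8,r3:Add2,r4:Mul1,r5:Add1
c17: CDB Add2=89; issue ADD r4<-Add2 | r0:8,r1:5,r2:8,r3:89,r4:Add2,r5:Add1
c18: - | r0:8,r1:5,r2:8,r3:89,r4:Add2,r5:Add1
c19: - | r0:8,r1:5,r2:8,r3:89,r4:Add2,r5:Add1
c20: CDB Add1=97 | r0:8,r1:5,r2:8,r3:89,r4:Add2,r5:97
c21: CDB Mul1=445 | r0:8,r1:5,r2:8,r3:89,r4:Add2,r5:97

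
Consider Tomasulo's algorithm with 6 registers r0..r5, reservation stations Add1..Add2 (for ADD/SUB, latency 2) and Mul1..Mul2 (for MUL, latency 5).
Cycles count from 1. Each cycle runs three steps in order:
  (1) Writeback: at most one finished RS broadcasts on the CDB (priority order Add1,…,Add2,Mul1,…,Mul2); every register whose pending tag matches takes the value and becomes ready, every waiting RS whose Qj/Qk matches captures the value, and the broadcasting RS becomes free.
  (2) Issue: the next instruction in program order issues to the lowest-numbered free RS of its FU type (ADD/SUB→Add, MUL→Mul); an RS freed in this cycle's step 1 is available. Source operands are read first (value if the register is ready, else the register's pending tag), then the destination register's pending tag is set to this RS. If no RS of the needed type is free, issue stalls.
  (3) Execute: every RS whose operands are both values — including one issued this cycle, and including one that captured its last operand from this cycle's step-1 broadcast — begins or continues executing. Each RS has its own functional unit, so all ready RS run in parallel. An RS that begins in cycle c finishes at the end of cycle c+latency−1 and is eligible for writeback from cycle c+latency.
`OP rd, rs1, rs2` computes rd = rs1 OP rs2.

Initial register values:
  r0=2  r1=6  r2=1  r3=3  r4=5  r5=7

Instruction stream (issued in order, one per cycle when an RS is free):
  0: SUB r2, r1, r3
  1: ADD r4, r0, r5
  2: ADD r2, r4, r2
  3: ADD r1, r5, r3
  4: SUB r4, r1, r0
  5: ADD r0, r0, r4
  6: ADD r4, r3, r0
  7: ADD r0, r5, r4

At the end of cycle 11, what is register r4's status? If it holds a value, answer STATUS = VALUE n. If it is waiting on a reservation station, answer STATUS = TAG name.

  c1: issue SUB r2<-Add1  regs: r0:2,r1:6,r2:Add1,r3:3,r4:5,r5:7
  c2: issue ADD r4<-Add2  regs: r0:2,r1:6,r2:Add1,r3:3,r4:Add2,r5:7
  c3: CDB Add1=3; issue ADD r2<-Add1  regs: r0:2,r1:6,r2:Add1,r3:3,r4:Add2,r5:7
  c4: CDB Add2=9; issue ADD r1<-Add2  regs: r0:2,r1:Add2,r2:Add1,r3:3,r4:9,r5:7
  c5: stall  regs: r0:2,r1:Add2,r2:Add1,r3:3,r4:9,r5:7
  c6: CDB Add1=12; issue SUB r4<-Add1  regs: r0:2,r1:Add2,r2:12,r3:3,r4:Add1,r5:7
  c7: CDB Add2=10; issue ADD r0<-Add2  regs: r0:Add2,r1:10,r2:12,r3:3,r4:Add1,r5:7
  c8: stall  regs: r0:Add2,r1:10,r2:12,r3:3,r4:Add1,r5:7
  c9: CDB Add1=8; issue ADD r4<-Add1  regs: r0:Add2,r1:10,r2:12,r3:3,r4:Add1,r5:7
  c10: stall  regs: r0:Add2,r1:10,r2:12,r3:3,r4:Add1,r5:7
  c11: CDB Add2=10; issue ADD r0<-Add2  regs: r0:Add2,r1:10,r2:12,r3:3,r4:Add1,r5:7

STATUS = TAG Add1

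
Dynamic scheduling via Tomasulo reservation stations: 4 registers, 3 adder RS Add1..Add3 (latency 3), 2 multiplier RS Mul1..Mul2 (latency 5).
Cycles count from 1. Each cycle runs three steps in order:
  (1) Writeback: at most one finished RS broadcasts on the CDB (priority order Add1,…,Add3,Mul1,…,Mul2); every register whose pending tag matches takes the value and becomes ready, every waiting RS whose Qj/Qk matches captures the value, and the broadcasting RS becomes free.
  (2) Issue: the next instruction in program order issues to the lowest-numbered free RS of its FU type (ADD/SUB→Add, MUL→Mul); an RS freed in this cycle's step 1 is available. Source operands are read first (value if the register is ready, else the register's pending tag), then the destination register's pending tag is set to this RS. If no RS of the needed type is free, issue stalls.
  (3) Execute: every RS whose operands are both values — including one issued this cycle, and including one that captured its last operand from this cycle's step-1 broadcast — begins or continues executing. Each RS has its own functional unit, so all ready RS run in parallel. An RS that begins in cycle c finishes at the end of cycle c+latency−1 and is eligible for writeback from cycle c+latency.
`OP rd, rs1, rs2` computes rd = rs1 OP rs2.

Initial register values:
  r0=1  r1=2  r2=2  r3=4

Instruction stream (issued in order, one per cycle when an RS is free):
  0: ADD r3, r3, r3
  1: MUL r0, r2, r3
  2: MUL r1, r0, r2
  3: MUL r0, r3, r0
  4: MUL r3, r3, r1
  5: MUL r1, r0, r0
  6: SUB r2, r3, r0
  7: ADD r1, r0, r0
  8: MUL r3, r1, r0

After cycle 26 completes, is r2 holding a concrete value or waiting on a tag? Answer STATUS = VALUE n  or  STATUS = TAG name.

STATUS = VALUE 128

cycle 1: issue ADD r3<-Add1 // r0:1,r1:2,r2:2,r3:Add1
cycle 2: issue MUL r0<-Mul1 // r0:Mul1,r1:2,r2:2,r3:Add1
cycle 3: issue MUL r1<-Mul2 // r0:Mul1,r1:Mul2,r2:2,r3:Add1
cycle 4: CDB Add1=8; stall // r0:Mul1,r1:Mul2,r2:2,r3:8
cycle 5: stall // r0:Mul1,r1:Mul2,r2:2,r3:8
cycle 6: stall // r0:Mul1,r1:Mul2,r2:2,r3:8
cycle 7: stall // r0:Mul1,r1:Mul2,r2:2,r3:8
cycle 8: stall // r0:Mul1,r1:Mul2,r2:2,r3:8
cycle 9: CDB Mul1=16; issue MUL r0<-Mul1 // r0:Mul1,r1:Mul2,r2:2,r3:8
cycle 10: stall // r0:Mul1,r1:Mul2,r2:2,r3:8
cycle 11: stall // r0:Mul1,r1:Mul2,r2:2,r3:8
cycle 12: stall // r0:Mul1,r1:Mul2,r2:2,r3:8
cycle 13: stall // r0:Mul1,r1:Mul2,r2:2,r3:8
cycle 14: CDB Mul1=128; issue MUL r3<-Mul1 // r0:128,r1:Mul2,r2:2,r3:Mul1
cycle 15: CDB Mul2=32; issue MUL r1<-Mul2 // r0:128,r1:Mul2,r2:2,r3:Mul1
cycle 16: issue SUB r2<-Add1 // r0:128,r1:Mul2,r2:Add1,r3:Mul1
cycle 17: issue ADD r1<-Add2 // r0:128,r1:Add2,r2:Add1,r3:Mul1
cycle 18: stall // r0:128,r1:Add2,r2:Add1,r3:Mul1
cycle 19: stall // r0:128,r1:Add2,r2:Add1,r3:Mul1
cycle 20: CDB Add2=256; stall // r0:128,r1:256,r2:Add1,r3:Mul1
cycle 21: CDB Mul1=256; issue MUL r3<-Mul1 // r0:128,r1:256,r2:Add1,r3:Mul1
cycle 22: CDB Mul2=16384 // r0:128,r1:256,r2:Add1,r3:Mul1
cycle 23: - // r0:128,r1:256,r2:Add1,r3:Mul1
cycle 24: CDB Add1=128 // r0:128,r1:256,r2:128,r3:Mul1
cycle 25: - // r0:128,r1:256,r2:128,r3:Mul1
cycle 26: CDB Mul1=32768 // r0:128,r1:256,r2:128,r3:32768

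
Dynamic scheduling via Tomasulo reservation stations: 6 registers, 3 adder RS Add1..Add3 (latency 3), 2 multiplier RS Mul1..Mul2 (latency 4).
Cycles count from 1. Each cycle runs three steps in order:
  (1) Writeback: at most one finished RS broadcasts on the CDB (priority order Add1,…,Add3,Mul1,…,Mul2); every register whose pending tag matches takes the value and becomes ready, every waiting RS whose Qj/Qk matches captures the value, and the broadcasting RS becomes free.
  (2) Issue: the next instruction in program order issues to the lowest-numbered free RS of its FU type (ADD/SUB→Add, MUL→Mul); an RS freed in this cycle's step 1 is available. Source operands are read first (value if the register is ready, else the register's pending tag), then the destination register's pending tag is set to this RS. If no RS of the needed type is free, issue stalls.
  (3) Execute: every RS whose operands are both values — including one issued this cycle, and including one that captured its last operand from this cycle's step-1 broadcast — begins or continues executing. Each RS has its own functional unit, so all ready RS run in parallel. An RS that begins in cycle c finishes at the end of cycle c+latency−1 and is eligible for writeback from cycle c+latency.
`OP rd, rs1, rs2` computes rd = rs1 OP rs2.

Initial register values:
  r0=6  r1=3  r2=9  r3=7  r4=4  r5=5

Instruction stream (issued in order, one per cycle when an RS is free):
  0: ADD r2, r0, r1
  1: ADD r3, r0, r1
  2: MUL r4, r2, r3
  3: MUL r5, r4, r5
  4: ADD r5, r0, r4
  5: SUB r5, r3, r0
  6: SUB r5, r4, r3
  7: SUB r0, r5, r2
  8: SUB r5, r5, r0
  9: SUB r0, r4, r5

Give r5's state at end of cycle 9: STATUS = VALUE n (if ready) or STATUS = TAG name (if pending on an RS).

STATUS = TAG Add3

c1: issue ADD r2<-Add1 | r0:6,r1:3,r2:Add1,r3:7,r4:4,r5:5
c2: issue ADD r3<-Add2 | r0:6,r1:3,r2:Add1,r3:Add2,r4:4,r5:5
c3: issue MUL r4<-Mul1 | r0:6,r1:3,r2:Add1,r3:Add2,r4:Mul1,r5:5
c4: CDB Add1=9; issue MUL r5<-Mul2 | r0:6,r1:3,r2:9,r3:Add2,r4:Mul1,r5:Mul2
c5: CDB Add2=9; issue ADD r5<-Add1 | r0:6,r1:3,r2:9,r3:9,r4:Mul1,r5:Add1
c6: issue SUB r5<-Add2 | r0:6,r1:3,r2:9,r3:9,r4:Mul1,r5:Add2
c7: issue SUB r5<-Add3 | r0:6,r1:3,r2:9,r3:9,r4:Mul1,r5:Add3
c8: stall | r0:6,r1:3,r2:9,r3:9,r4:Mul1,r5:Add3
c9: CDB Add2=3; issue SUB r0<-Add2 | r0:Add2,r1:3,r2:9,r3:9,r4:Mul1,r5:Add3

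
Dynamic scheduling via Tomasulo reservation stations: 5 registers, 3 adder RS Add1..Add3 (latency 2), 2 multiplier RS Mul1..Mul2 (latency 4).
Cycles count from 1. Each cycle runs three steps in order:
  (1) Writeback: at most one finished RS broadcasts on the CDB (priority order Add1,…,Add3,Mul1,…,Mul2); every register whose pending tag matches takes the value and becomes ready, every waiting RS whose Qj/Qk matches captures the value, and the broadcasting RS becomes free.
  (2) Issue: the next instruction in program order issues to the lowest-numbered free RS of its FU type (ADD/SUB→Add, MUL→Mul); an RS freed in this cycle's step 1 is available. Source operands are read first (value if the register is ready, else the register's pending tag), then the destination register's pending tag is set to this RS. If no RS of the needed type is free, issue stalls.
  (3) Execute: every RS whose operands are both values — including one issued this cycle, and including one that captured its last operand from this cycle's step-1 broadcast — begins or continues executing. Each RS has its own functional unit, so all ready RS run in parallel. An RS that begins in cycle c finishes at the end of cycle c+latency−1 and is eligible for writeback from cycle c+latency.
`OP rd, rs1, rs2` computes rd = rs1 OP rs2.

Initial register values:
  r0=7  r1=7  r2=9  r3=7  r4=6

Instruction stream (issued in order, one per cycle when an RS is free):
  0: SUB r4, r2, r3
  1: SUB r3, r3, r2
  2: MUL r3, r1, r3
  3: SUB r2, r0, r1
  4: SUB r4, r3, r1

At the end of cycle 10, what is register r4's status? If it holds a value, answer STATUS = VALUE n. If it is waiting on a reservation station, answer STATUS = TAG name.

STATUS = VALUE -21

c1: issue SUB r4<-Add1 | r0:7,r1:7,r2:9,r3:7,r4:Add1
c2: issue SUB r3<-Add2 | r0:7,r1:7,r2:9,r3:Add2,r4:Add1
c3: CDB Add1=2; issue MUL r3<-Mul1 | r0:7,r1:7,r2:9,r3:Mul1,r4:2
c4: CDB Add2=-2; issue SUB r2<-Add1 | r0:7,r1:7,r2:Add1,r3:Mul1,r4:2
c5: issue SUB r4<-Add2 | r0:7,r1:7,r2:Add1,r3:Mul1,r4:Add2
c6: CDB Add1=0 | r0:7,r1:7,r2:0,r3:Mul1,r4:Add2
c7: - | r0:7,r1:7,r2:0,r3:Mul1,r4:Add2
c8: CDB Mul1=-14 | r0:7,r1:7,r2:0,r3:-14,r4:Add2
c9: - | r0:7,r1:7,r2:0,r3:-14,r4:Add2
c10: CDB Add2=-21 | r0:7,r1:7,r2:0,r3:-14,r4:-21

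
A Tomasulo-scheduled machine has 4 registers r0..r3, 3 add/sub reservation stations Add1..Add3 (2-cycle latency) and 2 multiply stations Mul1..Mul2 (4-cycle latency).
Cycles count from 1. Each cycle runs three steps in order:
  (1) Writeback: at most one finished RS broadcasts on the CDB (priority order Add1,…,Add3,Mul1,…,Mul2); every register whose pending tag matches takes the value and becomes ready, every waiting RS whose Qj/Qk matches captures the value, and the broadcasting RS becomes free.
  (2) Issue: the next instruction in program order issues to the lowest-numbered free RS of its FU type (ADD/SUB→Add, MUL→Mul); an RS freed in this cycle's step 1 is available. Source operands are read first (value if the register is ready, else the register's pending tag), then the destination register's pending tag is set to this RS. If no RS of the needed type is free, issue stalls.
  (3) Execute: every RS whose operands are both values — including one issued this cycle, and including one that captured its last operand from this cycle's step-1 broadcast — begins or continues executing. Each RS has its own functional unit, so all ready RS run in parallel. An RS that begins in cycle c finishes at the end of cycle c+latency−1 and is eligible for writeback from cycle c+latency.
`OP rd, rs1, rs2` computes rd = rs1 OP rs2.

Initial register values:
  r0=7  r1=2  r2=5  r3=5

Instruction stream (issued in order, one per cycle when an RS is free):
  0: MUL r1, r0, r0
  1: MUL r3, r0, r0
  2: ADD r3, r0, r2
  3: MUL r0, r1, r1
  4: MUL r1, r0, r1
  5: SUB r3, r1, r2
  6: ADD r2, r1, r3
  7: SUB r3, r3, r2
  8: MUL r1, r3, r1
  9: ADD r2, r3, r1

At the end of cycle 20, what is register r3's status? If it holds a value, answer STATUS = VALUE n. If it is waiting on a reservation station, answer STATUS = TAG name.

STATUS = VALUE -117649

c1: issue MUL r1<-Mul1 | r0:7,r1:Mul1,r2:5,r3:5
c2: issue MUL r3<-Mul2 | r0:7,r1:Mul1,r2:5,r3:Mul2
c3: issue ADD r3<-Add1 | r0:7,r1:Mul1,r2:5,r3:Add1
c4: stall | r0:7,r1:Mul1,r2:5,r3:Add1
c5: CDB Add1=12; stall | r0:7,r1:Mul1,r2:5,r3:12
c6: CDB Mul1=49; issue MUL r0<-Mul1 | r0:Mul1,r1:49,r2:5,r3:12
c7: CDB Mul2=49; issue MUL r1<-Mul2 | r0:Mul1,r1:Mul2,r2:5,r3:12
c8: issue SUB r3<-Add1 | r0:Mul1,r1:Mul2,r2:5,r3:Add1
c9: issue ADD r2<-Add2 | r0:Mul1,r1:Mul2,r2:Add2,r3:Add1
c10: CDB Mul1=2401; issue SUB r3<-Add3 | r0:2401,r1:Mul2,r2:Add2,r3:Add3
c11: issue MUL r1<-Mul1 | r0:2401,r1:Mul1,r2:Add2,r3:Add3
c12: stall | r0:2401,r1:Mul1,r2:Add2,r3:Add3
c13: stall | r0:2401,r1:Mul1,r2:Add2,r3:Add3
c14: CDB Mul2=117649; stall | r0:2401,r1:Mul1,r2:Add2,r3:Add3
c15: stall | r0:2401,r1:Mul1,r2:Add2,r3:Add3
c16: CDB Add1=117644; issue ADD r2<-Add1 | r0:2401,r1:Mul1,r2:Add1,r3:Add3
c17: - | r0:2401,r1:Mul1,r2:Add1,r3:Add3
c18: CDB Add2=235293 | r0:2401,r1:Mul1,r2:Add1,r3:Add3
c19: - | r0:2401,r1:Mul1,r2:Add1,r3:Add3
c20: CDB Add3=-117649 | r0:2401,r1:Mul1,r2:Add1,r3:-117649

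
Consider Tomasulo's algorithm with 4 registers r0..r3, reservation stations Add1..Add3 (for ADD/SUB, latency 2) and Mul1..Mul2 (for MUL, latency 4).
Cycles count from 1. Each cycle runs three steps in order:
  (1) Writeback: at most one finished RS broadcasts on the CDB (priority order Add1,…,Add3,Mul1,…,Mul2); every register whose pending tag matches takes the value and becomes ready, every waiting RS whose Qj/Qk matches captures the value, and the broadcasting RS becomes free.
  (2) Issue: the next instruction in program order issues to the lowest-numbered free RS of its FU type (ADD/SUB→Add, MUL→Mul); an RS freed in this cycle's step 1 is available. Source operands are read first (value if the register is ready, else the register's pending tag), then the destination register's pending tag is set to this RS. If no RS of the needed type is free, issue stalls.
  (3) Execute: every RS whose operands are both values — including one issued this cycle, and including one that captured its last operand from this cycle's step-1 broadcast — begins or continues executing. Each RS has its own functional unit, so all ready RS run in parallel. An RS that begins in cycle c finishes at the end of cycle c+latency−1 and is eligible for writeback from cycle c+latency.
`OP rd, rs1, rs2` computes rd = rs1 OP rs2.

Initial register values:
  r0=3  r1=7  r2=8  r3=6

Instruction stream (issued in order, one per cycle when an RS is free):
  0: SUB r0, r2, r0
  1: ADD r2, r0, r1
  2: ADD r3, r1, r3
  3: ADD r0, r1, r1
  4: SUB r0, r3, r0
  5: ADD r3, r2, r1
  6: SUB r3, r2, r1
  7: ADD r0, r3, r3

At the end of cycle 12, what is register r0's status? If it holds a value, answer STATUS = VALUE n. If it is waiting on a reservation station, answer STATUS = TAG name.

cycle 1: issue SUB r0<-Add1 // r0:Add1,r1:7,r2:8,r3:6
cycle 2: issue ADD r2<-Add2 // r0:Add1,r1:7,r2:Add2,r3:6
cycle 3: CDB Add1=5; issue ADD r3<-Add1 // r0:5,r1:7,r2:Add2,r3:Add1
cycle 4: issue ADD r0<-Add3 // r0:Add3,r1:7,r2:Add2,r3:Add1
cycle 5: CDB Add1=13; issue SUB r0<-Add1 // r0:Add1,r1:7,r2:Add2,r3:13
cycle 6: CDB Add2=12; issue ADD r3<-Add2 // r0:Add1,r1:7,r2:12,r3:Add2
cycle 7: CDB Add3=14; issue SUB r3<-Add3 // r0:Add1,r1:7,r2:12,r3:Add3
cycle 8: CDB Add2=19; issue ADD r0<-Add2 // r0:Add2,r1:7,r2:12,r3:Add3
cycle 9: CDB Add1=-1 // r0:Add2,r1:7,r2:12,r3:Add3
cycle 10: CDB Add3=5 // r0:Add2,r1:7,r2:12,r3:5
cycle 11: - // r0:Add2,r1:7,r2:12,r3:5
cycle 12: CDB Add2=10 // r0:10,r1:7,r2:12,r3:5

STATUS = VALUE 10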